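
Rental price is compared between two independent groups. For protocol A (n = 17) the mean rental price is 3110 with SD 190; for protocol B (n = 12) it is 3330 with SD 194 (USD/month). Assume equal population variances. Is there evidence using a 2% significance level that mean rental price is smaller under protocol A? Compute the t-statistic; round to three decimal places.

Let group 1 = protocol A, group 2 = protocol B. H0: μ_1 = μ_2; H1: μ_1 < μ_2 (two-sample pooled-variance t-test, left-tailed).
s_p² = [(17−1)·190² + (12−1)·194²]/(17+12−2) = 36725.8
t = (3110 − 3330)/√[36725.8·(1/17 + 1/12)] = -3.045
df = n₁ + n₂ − 2 = 27
p-value = P(T ≤ -3.045) ≈ 0.0026
Since p ≈ 0.0026 < α = 0.02, reject H0; the data support H1.

-3.045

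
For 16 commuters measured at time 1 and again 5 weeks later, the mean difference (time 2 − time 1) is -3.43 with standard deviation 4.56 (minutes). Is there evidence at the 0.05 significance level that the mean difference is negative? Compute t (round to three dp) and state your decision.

H0: μ_d = 0; H1: μ_d < 0 (paired t-test on the differences, left-tailed).
t = d̄/(s_d/√n) = -3.43/(4.56/√16) = -3.009
df = n − 1 = 15
p-value = P(T ≤ -3.009) ≈ 0.0044
Since p ≈ 0.0044 < α = 0.05, reject H0; the data support H1.

t = -3.009; reject H0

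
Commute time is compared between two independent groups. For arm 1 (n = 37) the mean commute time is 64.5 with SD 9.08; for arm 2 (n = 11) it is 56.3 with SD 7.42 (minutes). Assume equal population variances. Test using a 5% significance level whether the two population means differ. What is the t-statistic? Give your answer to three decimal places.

Let group 1 = arm 1, group 2 = arm 2. H0: μ_1 = μ_2; H1: μ_1 ≠ μ_2 (two-sample pooled-variance t-test, two-sided).
s_p² = [(37−1)·9.08² + (11−1)·7.42²]/(37+11−2) = 76.4921
t = (64.5 − 56.3)/√[76.4921·(1/37 + 1/11)] = 2.730
df = n₁ + n₂ − 2 = 46
Two-sided p-value ≈ 0.009
Since p ≈ 0.009 < α = 0.05, reject H0; the data support H1.

2.730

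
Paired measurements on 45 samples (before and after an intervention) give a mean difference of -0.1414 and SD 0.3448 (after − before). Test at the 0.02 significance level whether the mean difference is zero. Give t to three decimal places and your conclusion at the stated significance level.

t = -2.751; reject H0

H0: μ_d = 0; H1: μ_d ≠ 0 (paired t-test on the differences, two-sided).
t = d̄/(s_d/√n) = -0.1414/(0.3448/√45) = -2.751
df = n − 1 = 44
Two-sided p-value ≈ 0.009
Since p ≈ 0.009 < α = 0.02, reject H0; the data support H1.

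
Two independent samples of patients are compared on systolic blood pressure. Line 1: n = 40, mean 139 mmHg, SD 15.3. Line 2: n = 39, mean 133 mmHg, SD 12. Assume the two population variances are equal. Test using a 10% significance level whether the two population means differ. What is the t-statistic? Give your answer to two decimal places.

1.94

Let group 1 = line 1, group 2 = line 2. H0: μ_1 = μ_2; H1: μ_1 ≠ μ_2 (two-sample pooled-variance t-test, two-sided).
s_p² = [(40−1)·15.3² + (39−1)·12²]/(40+39−2) = 189.63
t = (139 − 133)/√[189.63·(1/40 + 1/39)] = 1.94
df = n₁ + n₂ − 2 = 77
Two-sided p-value ≈ 0.057
Since p ≈ 0.057 < α = 0.1, reject H0; the evidence is statistically significant.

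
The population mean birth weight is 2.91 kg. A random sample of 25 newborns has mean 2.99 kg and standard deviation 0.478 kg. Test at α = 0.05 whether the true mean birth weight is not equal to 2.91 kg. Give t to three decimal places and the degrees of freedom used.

t = 0.837, df = 24

H0: μ = 2.91; H1: μ ≠ 2.91 (one-sample t-test, two-sided).
t = (x̄ − μ₀)/(s/√n) = (2.99 − 2.91)/(0.478/√25) = 0.837
df = n − 1 = 24
Two-sided p-value ≈ 0.4109
Since p ≈ 0.4109 > α = 0.05, fail to reject H0; the data do not provide sufficient evidence against H0.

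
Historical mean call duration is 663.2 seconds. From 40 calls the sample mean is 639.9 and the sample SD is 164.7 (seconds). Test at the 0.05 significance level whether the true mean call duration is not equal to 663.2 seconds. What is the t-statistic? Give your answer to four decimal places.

H0: μ = 663.2; H1: μ ≠ 663.2 (one-sample t-test, two-sided).
t = (x̄ − μ₀)/(s/√n) = (639.9 − 663.2)/(164.7/√40) = -0.8947
df = n − 1 = 39
Two-sided p-value ≈ 0.376
Since p ≈ 0.376 > α = 0.05, fail to reject H0; the evidence is not statistically significant.

-0.8947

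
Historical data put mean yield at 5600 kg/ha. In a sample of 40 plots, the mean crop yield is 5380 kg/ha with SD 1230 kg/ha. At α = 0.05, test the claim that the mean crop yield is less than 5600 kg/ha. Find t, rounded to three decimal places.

-1.131

H0: μ = 5600; H1: μ < 5600 (one-sample t-test, left-tailed).
t = (x̄ − μ₀)/(s/√n) = (5380 − 5600)/(1230/√40) = -1.131
df = n − 1 = 39
p-value = P(T ≤ -1.131) ≈ 0.1324
Since p ≈ 0.1324 > α = 0.05, fail to reject H0; the evidence is not statistically significant.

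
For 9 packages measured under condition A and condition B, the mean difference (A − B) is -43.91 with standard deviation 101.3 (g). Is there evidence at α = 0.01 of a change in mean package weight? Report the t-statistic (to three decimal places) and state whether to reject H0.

H0: μ_d = 0; H1: μ_d ≠ 0 (paired t-test on the differences, two-sided).
t = d̄/(s_d/√n) = -43.91/(101.3/√9) = -1.300
df = n − 1 = 8
Two-sided p-value ≈ 0.2297
Since p ≈ 0.2297 > α = 0.01, fail to reject H0; the data do not provide sufficient evidence against H0.

t = -1.300; fail to reject H0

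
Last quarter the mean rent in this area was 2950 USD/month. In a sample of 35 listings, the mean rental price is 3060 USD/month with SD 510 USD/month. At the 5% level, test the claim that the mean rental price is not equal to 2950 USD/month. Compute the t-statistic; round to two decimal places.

1.28

H0: μ = 2950; H1: μ ≠ 2950 (one-sample t-test, two-sided).
t = (x̄ − μ₀)/(s/√n) = (3060 − 2950)/(510/√35) = 1.28
df = n − 1 = 34
Two-sided p-value ≈ 0.211
Since p ≈ 0.211 > α = 0.05, fail to reject H0; the evidence is not statistically significant.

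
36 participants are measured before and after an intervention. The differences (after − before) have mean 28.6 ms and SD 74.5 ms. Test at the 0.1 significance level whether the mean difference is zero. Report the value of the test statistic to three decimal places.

2.303

H0: μ_d = 0; H1: μ_d ≠ 0 (paired t-test on the differences, two-sided).
t = d̄/(s_d/√n) = 28.6/(74.5/√36) = 2.303
df = n − 1 = 35
Two-sided p-value ≈ 0.027
Since p ≈ 0.027 < α = 0.1, reject H0; the evidence is statistically significant.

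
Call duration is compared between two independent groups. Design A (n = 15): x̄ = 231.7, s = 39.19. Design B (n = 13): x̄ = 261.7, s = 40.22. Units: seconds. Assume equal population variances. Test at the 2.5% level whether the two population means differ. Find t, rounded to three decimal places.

-1.996

Let group 1 = design A, group 2 = design B. H0: μ_1 = μ_2; H1: μ_1 ≠ μ_2 (two-sample pooled-variance t-test, two-sided).
s_p² = [(15−1)·39.19² + (13−1)·40.22²]/(15+13−2) = 1573.61
t = (231.7 − 261.7)/√[1573.61·(1/15 + 1/13)] = -1.996
df = n₁ + n₂ − 2 = 26
Two-sided p-value ≈ 0.0565
Since p ≈ 0.0565 > α = 0.025, fail to reject H0; the evidence is not statistically significant.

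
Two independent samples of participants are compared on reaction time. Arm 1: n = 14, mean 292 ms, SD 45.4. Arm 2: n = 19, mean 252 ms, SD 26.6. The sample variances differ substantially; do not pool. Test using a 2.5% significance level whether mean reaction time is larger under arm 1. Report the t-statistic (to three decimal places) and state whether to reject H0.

t = 2.945; reject H0

Let group 1 = arm 1, group 2 = arm 2. H0: μ_1 = μ_2; H1: μ_1 > μ_2 (Welch's two-sample t-test, right-tailed).
t = (x̄_1 − x̄_2)/√(s_1²/n_1 + s_2²/n_2) = (292 − 252)/√(45.4²/14 + 26.6²/19) = 2.945
Welch–Satterthwaite df ≈ 19.51
p-value = P(T ≥ 2.945) ≈ 0.004
Since p ≈ 0.004 < α = 0.025, reject H0; the evidence is statistically significant.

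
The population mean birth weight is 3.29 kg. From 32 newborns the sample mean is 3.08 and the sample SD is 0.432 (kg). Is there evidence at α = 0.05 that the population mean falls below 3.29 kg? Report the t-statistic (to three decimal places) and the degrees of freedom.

t = -2.750, df = 31

H0: μ = 3.29; H1: μ < 3.29 (one-sample t-test, left-tailed).
t = (x̄ − μ₀)/(s/√n) = (3.08 − 3.29)/(0.432/√32) = -2.750
df = n − 1 = 31
p-value = P(T ≤ -2.750) ≈ 0.0049
Since p ≈ 0.0049 < α = 0.05, reject H0; the evidence is statistically significant.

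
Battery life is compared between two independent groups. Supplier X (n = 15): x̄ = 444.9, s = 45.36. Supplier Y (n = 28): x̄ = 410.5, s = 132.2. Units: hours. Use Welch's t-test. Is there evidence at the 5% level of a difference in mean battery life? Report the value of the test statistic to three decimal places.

Let group 1 = supplier X, group 2 = supplier Y. H0: μ_1 = μ_2; H1: μ_1 ≠ μ_2 (Welch's two-sample t-test, two-sided).
t = (x̄_1 − x̄_2)/√(s_1²/n_1 + s_2²/n_2) = (444.9 − 410.5)/√(45.36²/15 + 132.2²/28) = 1.247
Welch–Satterthwaite df ≈ 36.75
Two-sided p-value ≈ 0.220
Since p ≈ 0.220 > α = 0.05, fail to reject H0; the evidence is not statistically significant.

1.247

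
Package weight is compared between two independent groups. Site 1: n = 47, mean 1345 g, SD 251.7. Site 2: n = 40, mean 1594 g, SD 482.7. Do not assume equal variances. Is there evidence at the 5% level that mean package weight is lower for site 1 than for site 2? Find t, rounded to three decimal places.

-2.940

Let group 1 = site 1, group 2 = site 2. H0: μ_1 = μ_2; H1: μ_1 < μ_2 (Welch's two-sample t-test, left-tailed).
t = (x̄_1 − x̄_2)/√(s_1²/n_1 + s_2²/n_2) = (1345 − 1594)/√(251.7²/47 + 482.7²/40) = -2.940
Welch–Satterthwaite df ≈ 56.57
p-value = P(T ≤ -2.940) ≈ 0.002
Since p ≈ 0.002 < α = 0.05, reject H0; the evidence is statistically significant.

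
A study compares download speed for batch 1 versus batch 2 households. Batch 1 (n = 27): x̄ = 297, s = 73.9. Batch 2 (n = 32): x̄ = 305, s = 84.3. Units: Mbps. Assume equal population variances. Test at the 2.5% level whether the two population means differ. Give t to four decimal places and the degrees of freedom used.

Let group 1 = batch 1, group 2 = batch 2. H0: μ_1 = μ_2; H1: μ_1 ≠ μ_2 (two-sample pooled-variance t-test, two-sided).
s_p² = [(27−1)·73.9² + (32−1)·84.3²]/(27+32−2) = 6356.01
t = (297 − 305)/√[6356.01·(1/27 + 1/32)] = -0.3840
df = n₁ + n₂ − 2 = 57
Two-sided p-value ≈ 0.702
Since p ≈ 0.702 > α = 0.025, fail to reject H0; the data do not provide sufficient evidence against H0.

t = -0.3840, df = 57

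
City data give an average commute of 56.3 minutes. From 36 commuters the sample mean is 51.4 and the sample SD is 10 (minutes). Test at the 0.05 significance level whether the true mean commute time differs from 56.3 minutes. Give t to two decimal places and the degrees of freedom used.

t = -2.94, df = 35

H0: μ = 56.3; H1: μ ≠ 56.3 (one-sample t-test, two-sided).
t = (x̄ − μ₀)/(s/√n) = (51.4 − 56.3)/(10/√36) = -2.94
df = n − 1 = 35
Two-sided p-value ≈ 0.006
Since p ≈ 0.006 < α = 0.05, reject H0; the data support H1.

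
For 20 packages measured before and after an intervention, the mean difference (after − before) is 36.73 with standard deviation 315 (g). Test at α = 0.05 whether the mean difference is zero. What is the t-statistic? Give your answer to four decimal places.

H0: μ_d = 0; H1: μ_d ≠ 0 (paired t-test on the differences, two-sided).
t = d̄/(s_d/√n) = 36.73/(315/√20) = 0.5215
df = n − 1 = 19
Two-sided p-value ≈ 0.6081
Since p ≈ 0.6081 > α = 0.05, fail to reject H0; the evidence is not statistically significant.

0.5215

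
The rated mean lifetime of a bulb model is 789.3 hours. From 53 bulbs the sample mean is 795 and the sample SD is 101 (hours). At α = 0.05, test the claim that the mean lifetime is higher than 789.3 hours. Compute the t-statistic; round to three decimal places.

H0: μ = 789.3; H1: μ > 789.3 (one-sample t-test, right-tailed).
t = (x̄ − μ₀)/(s/√n) = (795 − 789.3)/(101/√53) = 0.411
df = n − 1 = 52
p-value = P(T ≥ 0.411) ≈ 0.341
Since p ≈ 0.341 > α = 0.05, fail to reject H0; the evidence is not statistically significant.

0.411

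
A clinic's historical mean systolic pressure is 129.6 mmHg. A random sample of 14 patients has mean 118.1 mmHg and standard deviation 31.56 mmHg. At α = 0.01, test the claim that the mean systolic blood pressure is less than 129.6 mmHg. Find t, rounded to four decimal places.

-1.3634

H0: μ = 129.6; H1: μ < 129.6 (one-sample t-test, left-tailed).
t = (x̄ − μ₀)/(s/√n) = (118.1 − 129.6)/(31.56/√14) = -1.3634
df = n − 1 = 13
p-value = P(T ≤ -1.3634) ≈ 0.098
Since p ≈ 0.098 > α = 0.01, fail to reject H0; the data do not provide sufficient evidence against H0.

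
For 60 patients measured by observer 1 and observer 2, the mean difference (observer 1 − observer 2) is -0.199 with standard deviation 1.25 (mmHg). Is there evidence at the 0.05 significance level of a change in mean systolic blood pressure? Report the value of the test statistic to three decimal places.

H0: μ_d = 0; H1: μ_d ≠ 0 (paired t-test on the differences, two-sided).
t = d̄/(s_d/√n) = -0.199/(1.25/√60) = -1.233
df = n − 1 = 59
Two-sided p-value ≈ 0.222
Since p ≈ 0.222 > α = 0.05, fail to reject H0; the evidence is not statistically significant.

-1.233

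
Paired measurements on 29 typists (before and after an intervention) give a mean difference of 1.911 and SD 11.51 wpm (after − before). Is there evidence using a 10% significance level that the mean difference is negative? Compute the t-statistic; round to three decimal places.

H0: μ_d = 0; H1: μ_d < 0 (paired t-test on the differences, left-tailed).
t = d̄/(s_d/√n) = 1.911/(11.51/√29) = 0.894
df = n − 1 = 28
p-value = P(T ≤ 0.894) ≈ 0.811
Since p ≈ 0.811 > α = 0.1, fail to reject H0; the evidence is not statistically significant.

0.894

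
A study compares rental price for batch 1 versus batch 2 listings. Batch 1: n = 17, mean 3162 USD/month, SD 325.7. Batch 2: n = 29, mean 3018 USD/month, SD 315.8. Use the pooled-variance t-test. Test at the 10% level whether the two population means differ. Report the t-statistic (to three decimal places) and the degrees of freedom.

Let group 1 = batch 1, group 2 = batch 2. H0: μ_1 = μ_2; H1: μ_1 ≠ μ_2 (two-sample pooled-variance t-test, two-sided).
s_p² = [(17−1)·325.7² + (29−1)·315.8²]/(17+29−2) = 102039
t = (3162 − 3018)/√[102039·(1/17 + 1/29)] = 1.476
df = n₁ + n₂ − 2 = 44
Two-sided p-value ≈ 0.147
Since p ≈ 0.147 > α = 0.1, fail to reject H0; the data do not provide sufficient evidence against H0.

t = 1.476, df = 44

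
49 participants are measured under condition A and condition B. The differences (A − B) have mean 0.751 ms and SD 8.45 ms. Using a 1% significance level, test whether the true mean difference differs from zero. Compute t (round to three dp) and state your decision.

H0: μ_d = 0; H1: μ_d ≠ 0 (paired t-test on the differences, two-sided).
t = d̄/(s_d/√n) = 0.751/(8.45/√49) = 0.622
df = n − 1 = 48
Two-sided p-value ≈ 0.5368
Since p ≈ 0.5368 > α = 0.01, fail to reject H0; the evidence is not statistically significant.

t = 0.622; fail to reject H0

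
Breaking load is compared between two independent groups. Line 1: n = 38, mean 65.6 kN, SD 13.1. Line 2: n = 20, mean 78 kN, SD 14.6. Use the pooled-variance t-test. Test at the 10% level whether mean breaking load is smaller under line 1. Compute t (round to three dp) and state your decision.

t = -3.294; reject H0

Let group 1 = line 1, group 2 = line 2. H0: μ_1 = μ_2; H1: μ_1 < μ_2 (two-sample pooled-variance t-test, left-tailed).
s_p² = [(38−1)·13.1² + (20−1)·14.6²]/(38+20−2) = 185.707
t = (65.6 − 78)/√[185.707·(1/38 + 1/20)] = -3.294
df = n₁ + n₂ − 2 = 56
p-value = P(T ≤ -3.294) ≈ 0.0009
Since p ≈ 0.0009 < α = 0.1, reject H0; the data support H1.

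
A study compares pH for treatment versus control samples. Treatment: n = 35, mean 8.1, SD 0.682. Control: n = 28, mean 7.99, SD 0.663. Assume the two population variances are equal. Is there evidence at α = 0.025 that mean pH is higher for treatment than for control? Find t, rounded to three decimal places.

Let group 1 = treatment, group 2 = control. H0: μ_1 = μ_2; H1: μ_1 > μ_2 (two-sample pooled-variance t-test, right-tailed).
s_p² = [(35−1)·0.682² + (28−1)·0.663²]/(35+28−2) = 0.453813
t = (8.1 − 7.99)/√[0.453813·(1/35 + 1/28)] = 0.644
df = n₁ + n₂ − 2 = 61
p-value = P(T ≥ 0.644) ≈ 0.261
Since p ≈ 0.261 > α = 0.025, fail to reject H0; the data do not provide sufficient evidence against H0.

0.644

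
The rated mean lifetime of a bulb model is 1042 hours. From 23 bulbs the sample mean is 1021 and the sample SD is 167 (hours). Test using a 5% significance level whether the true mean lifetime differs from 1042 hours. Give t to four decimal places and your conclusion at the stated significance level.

H0: μ = 1042; H1: μ ≠ 1042 (one-sample t-test, two-sided).
t = (x̄ − μ₀)/(s/√n) = (1021 − 1042)/(167/√23) = -0.6031
df = n − 1 = 22
Two-sided p-value ≈ 0.553
Since p ≈ 0.553 > α = 0.05, fail to reject H0; the evidence is not statistically significant.

t = -0.6031; fail to reject H0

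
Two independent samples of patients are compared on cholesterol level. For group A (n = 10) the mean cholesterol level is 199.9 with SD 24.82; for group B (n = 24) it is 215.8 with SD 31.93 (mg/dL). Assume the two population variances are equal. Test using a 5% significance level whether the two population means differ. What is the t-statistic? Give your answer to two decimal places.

-1.40

Let group 1 = group A, group 2 = group B. H0: μ_1 = μ_2; H1: μ_1 ≠ μ_2 (two-sample pooled-variance t-test, two-sided).
s_p² = [(10−1)·24.82² + (24−1)·31.93²]/(10+24−2) = 906.043
t = (199.9 − 215.8)/√[906.043·(1/10 + 1/24)] = -1.40
df = n₁ + n₂ − 2 = 32
Two-sided p-value ≈ 0.170
Since p ≈ 0.170 > α = 0.05, fail to reject H0; the data do not provide sufficient evidence against H0.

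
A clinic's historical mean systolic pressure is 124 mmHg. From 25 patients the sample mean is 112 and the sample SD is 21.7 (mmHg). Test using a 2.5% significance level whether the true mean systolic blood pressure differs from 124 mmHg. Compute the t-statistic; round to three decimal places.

H0: μ = 124; H1: μ ≠ 124 (one-sample t-test, two-sided).
t = (x̄ − μ₀)/(s/√n) = (112 − 124)/(21.7/√25) = -2.765
df = n − 1 = 24
Two-sided p-value ≈ 0.011
Since p ≈ 0.011 < α = 0.025, reject H0; the data support H1.

-2.765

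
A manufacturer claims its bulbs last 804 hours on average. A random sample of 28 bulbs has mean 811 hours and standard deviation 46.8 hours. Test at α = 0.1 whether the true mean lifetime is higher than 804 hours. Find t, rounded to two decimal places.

H0: μ = 804; H1: μ > 804 (one-sample t-test, right-tailed).
t = (x̄ − μ₀)/(s/√n) = (811 − 804)/(46.8/√28) = 0.79
df = n − 1 = 27
p-value = P(T ≥ 0.79) ≈ 0.218
Since p ≈ 0.218 > α = 0.1, fail to reject H0; the evidence is not statistically significant.

0.79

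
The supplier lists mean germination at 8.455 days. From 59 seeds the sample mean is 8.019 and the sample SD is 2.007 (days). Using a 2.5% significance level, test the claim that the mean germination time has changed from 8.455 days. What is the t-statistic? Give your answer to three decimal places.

H0: μ = 8.455; H1: μ ≠ 8.455 (one-sample t-test, two-sided).
t = (x̄ − μ₀)/(s/√n) = (8.019 − 8.455)/(2.007/√59) = -1.669
df = n − 1 = 58
Two-sided p-value ≈ 0.1006
Since p ≈ 0.1006 > α = 0.025, fail to reject H0; the data do not provide sufficient evidence against H0.

-1.669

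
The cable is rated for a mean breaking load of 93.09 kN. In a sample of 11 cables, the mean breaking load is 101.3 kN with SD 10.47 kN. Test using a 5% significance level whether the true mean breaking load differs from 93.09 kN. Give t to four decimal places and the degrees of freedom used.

H0: μ = 93.09; H1: μ ≠ 93.09 (one-sample t-test, two-sided).
t = (x̄ − μ₀)/(s/√n) = (101.3 − 93.09)/(10.47/√11) = 2.6007
df = n − 1 = 10
Two-sided p-value ≈ 0.0265
Since p ≈ 0.0265 < α = 0.05, reject H0; the data support H1.

t = 2.6007, df = 10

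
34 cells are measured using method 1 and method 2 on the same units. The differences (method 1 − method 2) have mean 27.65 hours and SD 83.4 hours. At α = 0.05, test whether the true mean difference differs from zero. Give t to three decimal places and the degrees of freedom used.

t = 1.933, df = 33

H0: μ_d = 0; H1: μ_d ≠ 0 (paired t-test on the differences, two-sided).
t = d̄/(s_d/√n) = 27.65/(83.4/√34) = 1.933
df = n − 1 = 33
Two-sided p-value ≈ 0.0618
Since p ≈ 0.0618 > α = 0.05, fail to reject H0; the evidence is not statistically significant.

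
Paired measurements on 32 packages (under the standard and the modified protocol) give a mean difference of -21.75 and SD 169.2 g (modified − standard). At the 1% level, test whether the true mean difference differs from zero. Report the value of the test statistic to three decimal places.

H0: μ_d = 0; H1: μ_d ≠ 0 (paired t-test on the differences, two-sided).
t = d̄/(s_d/√n) = -21.75/(169.2/√32) = -0.727
df = n − 1 = 31
Two-sided p-value ≈ 0.4726
Since p ≈ 0.4726 > α = 0.01, fail to reject H0; the evidence is not statistically significant.

-0.727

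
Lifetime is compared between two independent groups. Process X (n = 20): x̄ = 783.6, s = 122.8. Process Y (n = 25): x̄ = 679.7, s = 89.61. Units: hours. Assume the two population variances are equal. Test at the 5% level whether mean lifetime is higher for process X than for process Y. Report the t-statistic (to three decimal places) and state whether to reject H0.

Let group 1 = process X, group 2 = process Y. H0: μ_1 = μ_2; H1: μ_1 > μ_2 (two-sample pooled-variance t-test, right-tailed).
s_p² = [(20−1)·122.8² + (25−1)·89.61²]/(20+25−2) = 11145
t = (783.6 − 679.7)/√[11145·(1/20 + 1/25)] = 3.281
df = n₁ + n₂ − 2 = 43
p-value = P(T ≥ 3.281) ≈ 0.0010
Since p ≈ 0.0010 < α = 0.05, reject H0; the data support H1.

t = 3.281; reject H0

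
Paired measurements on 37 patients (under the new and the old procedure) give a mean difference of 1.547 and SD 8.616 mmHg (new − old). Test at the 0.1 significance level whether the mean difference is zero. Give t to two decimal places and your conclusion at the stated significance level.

t = 1.09; fail to reject H0

H0: μ_d = 0; H1: μ_d ≠ 0 (paired t-test on the differences, two-sided).
t = d̄/(s_d/√n) = 1.547/(8.616/√37) = 1.09
df = n − 1 = 36
Two-sided p-value ≈ 0.282
Since p ≈ 0.282 > α = 0.1, fail to reject H0; the evidence is not statistically significant.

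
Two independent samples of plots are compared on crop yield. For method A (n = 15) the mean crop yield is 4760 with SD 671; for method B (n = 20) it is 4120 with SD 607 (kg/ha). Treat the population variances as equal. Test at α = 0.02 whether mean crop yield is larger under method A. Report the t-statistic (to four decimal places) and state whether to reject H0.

Let group 1 = method A, group 2 = method B. H0: μ_1 = μ_2; H1: μ_1 > μ_2 (two-sample pooled-variance t-test, right-tailed).
s_p² = [(15−1)·671² + (20−1)·607²]/(15+20−2) = 403149
t = (4760 − 4120)/√[403149·(1/15 + 1/20)] = 2.9510
df = n₁ + n₂ − 2 = 33
p-value = P(T ≥ 2.9510) ≈ 0.0029
Since p ≈ 0.0029 < α = 0.02, reject H0; the data support H1.

t = 2.9510; reject H0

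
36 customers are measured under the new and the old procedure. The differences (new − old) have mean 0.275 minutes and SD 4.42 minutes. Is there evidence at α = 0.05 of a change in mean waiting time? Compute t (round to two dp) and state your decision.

H0: μ_d = 0; H1: μ_d ≠ 0 (paired t-test on the differences, two-sided).
t = d̄/(s_d/√n) = 0.275/(4.42/√36) = 0.37
df = n − 1 = 35
Two-sided p-value ≈ 0.711
Since p ≈ 0.711 > α = 0.05, fail to reject H0; the data do not provide sufficient evidence against H0.

t = 0.37; fail to reject H0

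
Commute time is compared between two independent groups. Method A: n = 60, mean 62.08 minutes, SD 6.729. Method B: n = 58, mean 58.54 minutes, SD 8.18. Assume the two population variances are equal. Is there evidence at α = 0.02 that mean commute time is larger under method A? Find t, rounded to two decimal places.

Let group 1 = method A, group 2 = method B. H0: μ_1 = μ_2; H1: μ_1 > μ_2 (two-sample pooled-variance t-test, right-tailed).
s_p² = [(60−1)·6.729² + (58−1)·8.18²]/(60+58−2) = 55.9094
t = (62.08 − 58.54)/√[55.9094·(1/60 + 1/58)] = 2.57
df = n₁ + n₂ − 2 = 116
p-value = P(T ≥ 2.57) ≈ 0.0057
Since p ≈ 0.0057 < α = 0.02, reject H0; the data support H1.

2.57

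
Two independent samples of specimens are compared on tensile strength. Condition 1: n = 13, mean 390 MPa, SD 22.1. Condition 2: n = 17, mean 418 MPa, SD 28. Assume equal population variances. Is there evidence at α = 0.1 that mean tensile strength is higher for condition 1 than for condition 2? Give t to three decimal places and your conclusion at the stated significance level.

Let group 1 = condition 1, group 2 = condition 2. H0: μ_1 = μ_2; H1: μ_1 > μ_2 (two-sample pooled-variance t-test, right-tailed).
s_p² = [(13−1)·22.1² + (17−1)·28²]/(13+17−2) = 657.319
t = (390 − 418)/√[657.319·(1/13 + 1/17)] = -2.964
df = n₁ + n₂ − 2 = 28
p-value = P(T ≥ -2.964) ≈ 0.9969
Since p ≈ 0.9969 > α = 0.1, fail to reject H0; the data do not provide sufficient evidence against H0.

t = -2.964; fail to reject H0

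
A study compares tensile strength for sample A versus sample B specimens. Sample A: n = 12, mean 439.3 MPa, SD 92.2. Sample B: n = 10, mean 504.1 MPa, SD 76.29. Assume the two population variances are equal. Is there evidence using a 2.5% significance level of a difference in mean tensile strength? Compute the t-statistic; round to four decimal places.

-1.7720

Let group 1 = sample A, group 2 = sample B. H0: μ_1 = μ_2; H1: μ_1 ≠ μ_2 (two-sample pooled-variance t-test, two-sided).
s_p² = [(12−1)·92.2² + (10−1)·76.29²]/(12+10−2) = 7294.54
t = (439.3 − 504.1)/√[7294.54·(1/12 + 1/10)] = -1.7720
df = n₁ + n₂ − 2 = 20
Two-sided p-value ≈ 0.0916
Since p ≈ 0.0916 > α = 0.025, fail to reject H0; the data do not provide sufficient evidence against H0.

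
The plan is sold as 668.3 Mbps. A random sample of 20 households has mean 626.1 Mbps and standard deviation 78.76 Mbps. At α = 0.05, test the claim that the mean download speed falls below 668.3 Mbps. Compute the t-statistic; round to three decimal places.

H0: μ = 668.3; H1: μ < 668.3 (one-sample t-test, left-tailed).
t = (x̄ − μ₀)/(s/√n) = (626.1 − 668.3)/(78.76/√20) = -2.396
df = n − 1 = 19
p-value = P(T ≤ -2.396) ≈ 0.0135
Since p ≈ 0.0135 < α = 0.05, reject H0; the evidence is statistically significant.

-2.396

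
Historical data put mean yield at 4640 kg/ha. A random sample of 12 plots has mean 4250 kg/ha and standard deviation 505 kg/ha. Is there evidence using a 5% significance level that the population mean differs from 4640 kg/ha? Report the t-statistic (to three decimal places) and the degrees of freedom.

t = -2.675, df = 11

H0: μ = 4640; H1: μ ≠ 4640 (one-sample t-test, two-sided).
t = (x̄ − μ₀)/(s/√n) = (4250 − 4640)/(505/√12) = -2.675
df = n − 1 = 11
Two-sided p-value ≈ 0.0216
Since p ≈ 0.0216 < α = 0.05, reject H0; the evidence is statistically significant.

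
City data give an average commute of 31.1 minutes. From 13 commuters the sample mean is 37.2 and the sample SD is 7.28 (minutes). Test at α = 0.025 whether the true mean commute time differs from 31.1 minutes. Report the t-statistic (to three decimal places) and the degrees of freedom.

t = 3.021, df = 12

H0: μ = 31.1; H1: μ ≠ 31.1 (one-sample t-test, two-sided).
t = (x̄ − μ₀)/(s/√n) = (37.2 − 31.1)/(7.28/√13) = 3.021
df = n − 1 = 12
Two-sided p-value ≈ 0.011
Since p ≈ 0.011 < α = 0.025, reject H0; the evidence is statistically significant.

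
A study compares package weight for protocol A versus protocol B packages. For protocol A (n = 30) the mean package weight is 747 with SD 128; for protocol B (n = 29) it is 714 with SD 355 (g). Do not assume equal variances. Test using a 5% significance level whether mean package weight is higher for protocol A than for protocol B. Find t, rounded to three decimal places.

0.472

Let group 1 = protocol A, group 2 = protocol B. H0: μ_1 = μ_2; H1: μ_1 > μ_2 (Welch's two-sample t-test, right-tailed).
t = (x̄_1 − x̄_2)/√(s_1²/n_1 + s_2²/n_2) = (747 − 714)/√(128²/30 + 355²/29) = 0.472
Welch–Satterthwaite df ≈ 34.95
p-value = P(T ≥ 0.472) ≈ 0.3200
Since p ≈ 0.3200 > α = 0.05, fail to reject H0; the evidence is not statistically significant.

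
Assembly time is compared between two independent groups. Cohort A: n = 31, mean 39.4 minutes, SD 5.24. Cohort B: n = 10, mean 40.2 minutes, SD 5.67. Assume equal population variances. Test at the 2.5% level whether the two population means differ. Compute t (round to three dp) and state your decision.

t = -0.412; fail to reject H0

Let group 1 = cohort A, group 2 = cohort B. H0: μ_1 = μ_2; H1: μ_1 ≠ μ_2 (two-sample pooled-variance t-test, two-sided).
s_p² = [(31−1)·5.24² + (10−1)·5.67²]/(31+10−2) = 28.5402
t = (39.4 − 40.2)/√[28.5402·(1/31 + 1/10)] = -0.412
df = n₁ + n₂ − 2 = 39
Two-sided p-value ≈ 0.6828
Since p ≈ 0.6828 > α = 0.025, fail to reject H0; the evidence is not statistically significant.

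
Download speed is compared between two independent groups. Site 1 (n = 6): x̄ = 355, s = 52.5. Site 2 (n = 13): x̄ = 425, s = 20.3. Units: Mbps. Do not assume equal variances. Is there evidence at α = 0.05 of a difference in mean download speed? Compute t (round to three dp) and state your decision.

Let group 1 = site 1, group 2 = site 2. H0: μ_1 = μ_2; H1: μ_1 ≠ μ_2 (Welch's two-sample t-test, two-sided).
t = (x̄_1 − x̄_2)/√(s_1²/n_1 + s_2²/n_2) = (355 − 425)/√(52.5²/6 + 20.3²/13) = -3.159
Welch–Satterthwaite df ≈ 5.70
Two-sided p-value ≈ 0.021
Since p ≈ 0.021 < α = 0.05, reject H0; the data support H1.

t = -3.159; reject H0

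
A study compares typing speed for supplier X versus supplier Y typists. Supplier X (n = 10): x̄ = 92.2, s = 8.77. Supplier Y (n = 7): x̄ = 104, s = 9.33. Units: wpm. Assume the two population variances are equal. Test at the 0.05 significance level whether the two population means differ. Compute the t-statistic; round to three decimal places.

-2.661

Let group 1 = supplier X, group 2 = supplier Y. H0: μ_1 = μ_2; H1: μ_1 ≠ μ_2 (two-sample pooled-variance t-test, two-sided).
s_p² = [(10−1)·8.77² + (7−1)·9.33²]/(10+7−2) = 80.9673
t = (92.2 − 104)/√[80.9673·(1/10 + 1/7)] = -2.661
df = n₁ + n₂ − 2 = 15
Two-sided p-value ≈ 0.018
Since p ≈ 0.018 < α = 0.05, reject H0; the evidence is statistically significant.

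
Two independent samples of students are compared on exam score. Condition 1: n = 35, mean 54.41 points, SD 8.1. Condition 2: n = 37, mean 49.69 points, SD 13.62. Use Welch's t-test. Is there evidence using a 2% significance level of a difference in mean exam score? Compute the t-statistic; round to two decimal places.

1.80

Let group 1 = condition 1, group 2 = condition 2. H0: μ_1 = μ_2; H1: μ_1 ≠ μ_2 (Welch's two-sample t-test, two-sided).
t = (x̄_1 − x̄_2)/√(s_1²/n_1 + s_2²/n_2) = (54.41 − 49.69)/√(8.1²/35 + 13.62²/37) = 1.80
Welch–Satterthwaite df ≈ 59.19
Two-sided p-value ≈ 0.077
Since p ≈ 0.077 > α = 0.02, fail to reject H0; the evidence is not statistically significant.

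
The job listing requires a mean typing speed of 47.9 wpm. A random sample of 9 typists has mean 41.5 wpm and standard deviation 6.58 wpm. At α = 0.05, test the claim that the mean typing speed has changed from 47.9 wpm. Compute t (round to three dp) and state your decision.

t = -2.918; reject H0

H0: μ = 47.9; H1: μ ≠ 47.9 (one-sample t-test, two-sided).
t = (x̄ − μ₀)/(s/√n) = (41.5 − 47.9)/(6.58/√9) = -2.918
df = n − 1 = 8
Two-sided p-value ≈ 0.019
Since p ≈ 0.019 < α = 0.05, reject H0; the evidence is statistically significant.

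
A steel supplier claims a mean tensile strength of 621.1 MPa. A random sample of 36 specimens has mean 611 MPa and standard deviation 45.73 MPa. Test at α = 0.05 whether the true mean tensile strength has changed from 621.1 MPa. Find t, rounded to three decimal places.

H0: μ = 621.1; H1: μ ≠ 621.1 (one-sample t-test, two-sided).
t = (x̄ − μ₀)/(s/√n) = (611 − 621.1)/(45.73/√36) = -1.325
df = n − 1 = 35
Two-sided p-value ≈ 0.194
Since p ≈ 0.194 > α = 0.05, fail to reject H0; the data do not provide sufficient evidence against H0.

-1.325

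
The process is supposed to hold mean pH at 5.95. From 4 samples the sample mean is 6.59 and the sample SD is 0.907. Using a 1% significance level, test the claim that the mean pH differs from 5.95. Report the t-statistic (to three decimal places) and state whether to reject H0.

t = 1.411; fail to reject H0

H0: μ = 5.95; H1: μ ≠ 5.95 (one-sample t-test, two-sided).
t = (x̄ − μ₀)/(s/√n) = (6.59 − 5.95)/(0.907/√4) = 1.411
df = n − 1 = 3
Two-sided p-value ≈ 0.253
Since p ≈ 0.253 > α = 0.01, fail to reject H0; the evidence is not statistically significant.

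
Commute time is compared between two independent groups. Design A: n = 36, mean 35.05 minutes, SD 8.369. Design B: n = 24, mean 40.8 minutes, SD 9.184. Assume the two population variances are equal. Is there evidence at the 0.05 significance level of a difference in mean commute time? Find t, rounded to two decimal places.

Let group 1 = design A, group 2 = design B. H0: μ_1 = μ_2; H1: μ_1 ≠ μ_2 (two-sample pooled-variance t-test, two-sided).
s_p² = [(36−1)·8.369² + (24−1)·9.184²]/(36+24−2) = 75.7131
t = (35.05 − 40.8)/√[75.7131·(1/36 + 1/24)] = -2.51
df = n₁ + n₂ − 2 = 58
Two-sided p-value ≈ 0.015
Since p ≈ 0.015 < α = 0.05, reject H0; the data support H1.

-2.51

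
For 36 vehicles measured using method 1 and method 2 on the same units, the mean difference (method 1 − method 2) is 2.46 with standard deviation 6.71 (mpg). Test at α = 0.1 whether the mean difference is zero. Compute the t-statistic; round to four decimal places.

2.1997

H0: μ_d = 0; H1: μ_d ≠ 0 (paired t-test on the differences, two-sided).
t = d̄/(s_d/√n) = 2.46/(6.71/√36) = 2.1997
df = n − 1 = 35
Two-sided p-value ≈ 0.035
Since p ≈ 0.035 < α = 0.1, reject H0; the data support H1.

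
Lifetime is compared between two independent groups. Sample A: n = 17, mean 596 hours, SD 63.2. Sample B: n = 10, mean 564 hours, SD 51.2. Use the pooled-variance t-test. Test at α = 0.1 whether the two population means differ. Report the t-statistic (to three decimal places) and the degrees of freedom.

Let group 1 = sample A, group 2 = sample B. H0: μ_1 = μ_2; H1: μ_1 ≠ μ_2 (two-sample pooled-variance t-test, two-sided).
s_p² = [(17−1)·63.2² + (10−1)·51.2²]/(17+10−2) = 3500.03
t = (596 − 564)/√[3500.03·(1/17 + 1/10)] = 1.357
df = n₁ + n₂ − 2 = 25
Two-sided p-value ≈ 0.1868
Since p ≈ 0.1868 > α = 0.1, fail to reject H0; the evidence is not statistically significant.

t = 1.357, df = 25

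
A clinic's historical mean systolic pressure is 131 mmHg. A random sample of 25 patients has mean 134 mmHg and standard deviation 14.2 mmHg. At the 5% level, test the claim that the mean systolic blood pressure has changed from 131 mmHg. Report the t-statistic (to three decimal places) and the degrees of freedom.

t = 1.056, df = 24

H0: μ = 131; H1: μ ≠ 131 (one-sample t-test, two-sided).
t = (x̄ − μ₀)/(s/√n) = (134 − 131)/(14.2/√25) = 1.056
df = n − 1 = 24
Two-sided p-value ≈ 0.301
Since p ≈ 0.301 > α = 0.05, fail to reject H0; the data do not provide sufficient evidence against H0.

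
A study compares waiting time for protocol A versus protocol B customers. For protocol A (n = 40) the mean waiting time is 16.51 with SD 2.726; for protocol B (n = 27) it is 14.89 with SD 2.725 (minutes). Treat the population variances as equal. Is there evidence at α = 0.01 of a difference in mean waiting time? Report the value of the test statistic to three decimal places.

2.386

Let group 1 = protocol A, group 2 = protocol B. H0: μ_1 = μ_2; H1: μ_1 ≠ μ_2 (two-sample pooled-variance t-test, two-sided).
s_p² = [(40−1)·2.726² + (27−1)·2.725²]/(40+27−2) = 7.4289
t = (16.51 − 14.89)/√[7.4289·(1/40 + 1/27)] = 2.386
df = n₁ + n₂ − 2 = 65
Two-sided p-value ≈ 0.020
Since p ≈ 0.020 > α = 0.01, fail to reject H0; the evidence is not statistically significant.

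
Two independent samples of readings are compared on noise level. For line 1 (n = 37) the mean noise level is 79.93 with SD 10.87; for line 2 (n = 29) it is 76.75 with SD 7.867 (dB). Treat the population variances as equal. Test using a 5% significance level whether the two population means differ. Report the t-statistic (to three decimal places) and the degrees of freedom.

t = 1.326, df = 64

Let group 1 = line 1, group 2 = line 2. H0: μ_1 = μ_2; H1: μ_1 ≠ μ_2 (two-sample pooled-variance t-test, two-sided).
s_p² = [(37−1)·10.87² + (29−1)·7.867²]/(37+29−2) = 93.54
t = (79.93 − 76.75)/√[93.54·(1/37 + 1/29)] = 1.326
df = n₁ + n₂ − 2 = 64
Two-sided p-value ≈ 0.190
Since p ≈ 0.190 > α = 0.05, fail to reject H0; the evidence is not statistically significant.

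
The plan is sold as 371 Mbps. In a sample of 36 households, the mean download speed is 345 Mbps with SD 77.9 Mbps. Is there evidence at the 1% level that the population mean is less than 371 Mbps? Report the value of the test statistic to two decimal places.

-2.00

H0: μ = 371; H1: μ < 371 (one-sample t-test, left-tailed).
t = (x̄ − μ₀)/(s/√n) = (345 − 371)/(77.9/√36) = -2.00
df = n − 1 = 35
p-value = P(T ≤ -2.00) ≈ 0.027
Since p ≈ 0.027 > α = 0.01, fail to reject H0; the data do not provide sufficient evidence against H0.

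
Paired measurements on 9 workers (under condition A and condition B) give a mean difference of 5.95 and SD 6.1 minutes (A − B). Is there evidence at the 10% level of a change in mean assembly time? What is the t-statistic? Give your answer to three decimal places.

H0: μ_d = 0; H1: μ_d ≠ 0 (paired t-test on the differences, two-sided).
t = d̄/(s_d/√n) = 5.95/(6.1/√9) = 2.926
df = n − 1 = 8
Two-sided p-value ≈ 0.0191
Since p ≈ 0.0191 < α = 0.1, reject H0; the evidence is statistically significant.

2.926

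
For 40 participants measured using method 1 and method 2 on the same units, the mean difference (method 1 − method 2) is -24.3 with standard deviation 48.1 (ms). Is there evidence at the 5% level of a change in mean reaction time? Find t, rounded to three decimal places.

-3.195

H0: μ_d = 0; H1: μ_d ≠ 0 (paired t-test on the differences, two-sided).
t = d̄/(s_d/√n) = -24.3/(48.1/√40) = -3.195
df = n − 1 = 39
Two-sided p-value ≈ 0.0028
Since p ≈ 0.0028 < α = 0.05, reject H0; the data support H1.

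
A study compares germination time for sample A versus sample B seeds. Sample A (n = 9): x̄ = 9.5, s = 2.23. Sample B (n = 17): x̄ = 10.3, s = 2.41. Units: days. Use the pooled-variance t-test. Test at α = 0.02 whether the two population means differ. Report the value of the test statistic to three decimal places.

-0.825

Let group 1 = sample A, group 2 = sample B. H0: μ_1 = μ_2; H1: μ_1 ≠ μ_2 (two-sample pooled-variance t-test, two-sided).
s_p² = [(9−1)·2.23² + (17−1)·2.41²]/(9+17−2) = 5.5297
t = (9.5 − 10.3)/√[5.5297·(1/9 + 1/17)] = -0.825
df = n₁ + n₂ − 2 = 24
Two-sided p-value ≈ 0.4173
Since p ≈ 0.4173 > α = 0.02, fail to reject H0; the evidence is not statistically significant.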